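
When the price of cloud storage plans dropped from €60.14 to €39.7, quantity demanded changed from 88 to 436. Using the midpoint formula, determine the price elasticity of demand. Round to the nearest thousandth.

-3.244

%ΔQ = (436 − 88)/[(88 + 436)/2] = 348/262 ≈ 1.3282.
%ΔP = (39.7 − 60.14)/[(60.14 + 39.7)/2] = -20.44/49.92 ≈ -0.4095.
Arc elasticity E = %ΔQ/%ΔP ≈ 1.3282/-0.4095 ≈ -3.244.
|E| > 1: demand is elastic over this range.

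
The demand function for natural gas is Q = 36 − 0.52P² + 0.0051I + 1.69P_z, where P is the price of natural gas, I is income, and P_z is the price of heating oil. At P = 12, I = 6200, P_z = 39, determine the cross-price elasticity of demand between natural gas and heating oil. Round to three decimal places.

1.124

First evaluate Q: 36 − 0.52(12)² + 0.0051(6200) + 1.69(39) = 36 − 74.88 + 31.62 + 65.91 = 58.65.
∂Q/∂P_z = +1.69, so E_xy = 1.69·(39/58.65) ≈ 1.124.
E_xy > 0: the goods are substitutes.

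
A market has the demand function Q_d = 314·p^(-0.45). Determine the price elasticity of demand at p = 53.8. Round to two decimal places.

For a Cobb–Douglas (constant-elasticity) form Q_d = A·p^α·…, the elasticity with respect to p equals the exponent α at every point.
Here the exponent on p is -0.45, so the price elasticity of demand is -0.45.

-0.45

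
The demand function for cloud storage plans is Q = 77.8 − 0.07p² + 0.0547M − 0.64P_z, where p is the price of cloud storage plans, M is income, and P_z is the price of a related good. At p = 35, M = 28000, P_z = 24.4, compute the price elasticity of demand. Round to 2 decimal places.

Q = 77.8 − 0.07(35)² + 0.0547(28000) − 0.64(24.4) = 77.8 − 85.75 + 1531.6 − 15.616 = 1508.034.
∂Q/∂p = −2·0.07·p = -4.9, so E_p = -4.9·(35/1508.034) ≈ -0.11.
|E_p| < 1: demand is inelastic.

-0.11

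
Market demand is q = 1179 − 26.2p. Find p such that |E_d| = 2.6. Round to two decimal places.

Set −bp/(a − bp) = −2.6 ⇒ bp = 2.6(a − bp) ⇒ bp(1+2.6) = 2.6·a.
p = 2.6·1179/(26.2·3.6) = 32.50.

32.50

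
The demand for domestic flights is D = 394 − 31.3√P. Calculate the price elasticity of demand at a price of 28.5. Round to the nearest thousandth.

At P = 28.5, D = 226.9037.
dD/dP = −31.3/(2√P) = −31.3/(2·5.3385).
Point elasticity E = (dD/dP)·(P/D) = -2.9315 × 28.5/226.9037 ≈ -0.368.
|E| < 1, so demand is inelastic at this price.

-0.368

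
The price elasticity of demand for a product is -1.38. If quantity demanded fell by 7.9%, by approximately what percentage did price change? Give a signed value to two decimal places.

5.72

%ΔQ ≈ E × %ΔP ⇒ %ΔP = %ΔQ / E = (-7.9%)/(-1.38) ≈ 5.72%.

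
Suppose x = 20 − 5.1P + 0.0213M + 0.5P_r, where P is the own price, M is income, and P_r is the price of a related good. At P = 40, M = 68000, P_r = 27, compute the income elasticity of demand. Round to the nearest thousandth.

1.133

Evaluating quantity at (P, M, P_r) gives x = 20 − 5.1(40) + 0.0213(68000) + 0.5(27) = 20 − 204 + 1448.4 + 13.5 = 1277.9.
∂x/∂M = +0.0213, so E_I = 0.0213·(68000/1277.9) ≈ 1.133.
E_I > 1: normal good (luxury).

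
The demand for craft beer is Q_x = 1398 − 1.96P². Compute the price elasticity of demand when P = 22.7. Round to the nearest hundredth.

At P = 22.7, Q_x = 388.0316.
dQ_x/dP = −2·1.96·P = −88.984.
Point elasticity E = (dQ_x/dP)·(P/Q_x) = -88.984 × 22.7/388.0316 ≈ -5.21.
|E| > 1, so demand is elastic at this price.

-5.21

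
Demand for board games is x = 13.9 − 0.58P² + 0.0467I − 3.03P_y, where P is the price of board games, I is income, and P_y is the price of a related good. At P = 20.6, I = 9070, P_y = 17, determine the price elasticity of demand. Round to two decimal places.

Evaluating quantity at (P, I, P_y) gives x = 13.9 − 0.58(20.6)² + 0.0467(9070) − 3.03(17) = 13.9 − 246.1288 + 423.569 − 51.51 = 139.8302.
∂x/∂P = −2·0.58·P = -23.896, so E_p = -23.896·(20.6/139.8302) ≈ -3.52.
|E_p| > 1: demand is elastic.

-3.52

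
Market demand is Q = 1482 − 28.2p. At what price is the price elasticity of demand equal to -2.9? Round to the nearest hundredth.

39.08

Set −bp/(a − bp) = −2.9 ⇒ bp = 2.9(a − bp) ⇒ bp(1+2.9) = 2.9·a.
p = 2.9·1482/(28.2·3.9) ≈ 39.08.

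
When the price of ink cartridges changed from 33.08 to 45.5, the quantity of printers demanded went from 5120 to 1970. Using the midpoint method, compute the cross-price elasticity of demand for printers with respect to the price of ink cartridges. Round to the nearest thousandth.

-2.811

%ΔQ_x = (1970 − 5120)/[(5120+1970)/2] = -3150/3545 ≈ -0.8886.
%ΔP_y = (45.5 − 33.08)/[(33.08+45.5)/2] ≈ 0.3161.
E_xy = -0.8886/0.3161 ≈ -2.811.
E_xy < 0, so printers and ink cartridges are complements.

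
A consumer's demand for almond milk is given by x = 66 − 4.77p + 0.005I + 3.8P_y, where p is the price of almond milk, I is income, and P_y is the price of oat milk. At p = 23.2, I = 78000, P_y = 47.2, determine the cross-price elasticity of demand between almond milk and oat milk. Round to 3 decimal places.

Substituting, x = 66 − 4.77(23.2) + 0.005(78000) + 3.8(47.2) = 66 − 110.664 + 390 + 179.36 = 524.696.
∂x/∂P_y = +3.8, so E_xy = 3.8·(47.2/524.696) ≈ 0.342.
E_xy > 0: the goods are substitutes.

0.342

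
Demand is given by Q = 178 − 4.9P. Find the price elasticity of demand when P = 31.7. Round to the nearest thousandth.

At P = 31.7, Q = 22.67.
dQ/dP = −4.9.
Point elasticity E = (dQ/dP)·(P/Q) = -4.9 × 31.7/22.67 ≈ -6.852.
|E| > 1, so demand is elastic at this price.

-6.852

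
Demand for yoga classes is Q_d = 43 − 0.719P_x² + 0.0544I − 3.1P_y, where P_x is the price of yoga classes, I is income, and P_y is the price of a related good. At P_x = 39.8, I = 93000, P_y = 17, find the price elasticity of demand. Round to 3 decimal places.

Evaluating quantity at (P_x, I, P_y) gives Q_d = 43 − 0.719(39.8)² + 0.0544(93000) − 3.1(17) = 43 − 1138.9248 + 5059.2 − 52.7 = 3910.5752.
∂Q_d/∂P_x = −2·0.719·P_x = -57.2324, so E_p = -57.2324·(39.8/3910.5752) ≈ -0.582.
|E_p| < 1: demand is inelastic.

-0.582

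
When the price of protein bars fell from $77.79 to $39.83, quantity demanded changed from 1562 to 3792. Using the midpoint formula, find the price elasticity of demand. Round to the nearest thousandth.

-1.291

%Δq = (3792 − 1562)/[(1562 + 3792)/2] = 2230/2677 ≈ 0.8330.
%Δp = (39.83 − 77.79)/[(77.79 + 39.83)/2] = -37.96/58.81 ≈ -0.6455.
Arc elasticity E = %Δq/%Δp ≈ 0.8330/-0.6455 ≈ -1.291.
|E| > 1: demand is elastic over this range.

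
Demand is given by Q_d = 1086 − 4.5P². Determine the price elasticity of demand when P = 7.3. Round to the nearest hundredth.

-0.57

At P = 7.3, Q_d = 846.195.
dQ_d/dP = −2·4.5·P = −65.7.
Point elasticity E = (dQ_d/dP)·(P/Q_d) = -65.7 × 7.3/846.195 ≈ -0.57.
|E| < 1, so demand is inelastic at this price.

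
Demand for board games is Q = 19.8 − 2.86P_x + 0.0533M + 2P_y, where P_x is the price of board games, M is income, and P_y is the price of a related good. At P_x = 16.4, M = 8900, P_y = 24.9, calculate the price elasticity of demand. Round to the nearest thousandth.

Substituting, Q = 19.8 − 2.86(16.4) + 0.0533(8900) + 2(24.9) = 19.8 − 46.904 + 474.37 + 49.8 = 497.066.
∂Q/∂P_x = −2.86, so E_p = (−2.86)·(16.4/497.066) ≈ -0.094.
|E_p| < 1: demand is inelastic.

-0.094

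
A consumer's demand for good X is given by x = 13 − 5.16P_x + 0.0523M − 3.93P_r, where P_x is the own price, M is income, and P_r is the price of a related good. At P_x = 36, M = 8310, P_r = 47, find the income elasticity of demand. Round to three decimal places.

5.634

Evaluating quantity at (P_x, M, P_r) gives x = 13 − 5.16(36) + 0.0523(8310) − 3.93(47) = 13 − 185.76 + 434.613 − 184.71 = 77.143.
∂x/∂M = +0.0523, so E_I = 0.0523·(8310/77.143) ≈ 5.634.
E_I > 1: normal good (luxury).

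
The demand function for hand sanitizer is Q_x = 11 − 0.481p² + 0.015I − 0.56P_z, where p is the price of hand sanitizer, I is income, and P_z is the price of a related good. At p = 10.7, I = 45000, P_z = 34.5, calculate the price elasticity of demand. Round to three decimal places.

First evaluate Q_x: 11 − 0.481(10.7)² + 0.015(45000) − 0.56(34.5) = 11 − 55.0697 + 675 − 19.32 = 611.6103.
∂Q_x/∂p = −2·0.481·p = -10.2934, so E_p = -10.2934·(10.7/611.6103) ≈ -0.180.
|E_p| < 1: demand is inelastic.

-0.180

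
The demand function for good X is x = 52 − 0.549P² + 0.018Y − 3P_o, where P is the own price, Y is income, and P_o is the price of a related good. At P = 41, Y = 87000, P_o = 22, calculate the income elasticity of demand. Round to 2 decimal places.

2.49

x = 52 − 0.549(41)² + 0.018(87000) − 3(22) = 52 − 922.869 + 1566 − 66 = 629.131.
∂x/∂Y = +0.018, so E_I = 0.018·(87000/629.131) ≈ 2.49.
E_I > 1: normal good (luxury).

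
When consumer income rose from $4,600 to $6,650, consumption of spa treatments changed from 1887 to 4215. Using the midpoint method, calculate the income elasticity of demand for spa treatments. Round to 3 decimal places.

%ΔQ = (4215 − 1887)/[(1887+4215)/2] = 2328/3051 ≈ 0.7630.
%ΔI = (6,650 − 4,600)/[(4,600+6,650)/2] = 2050/5625 ≈ 0.3644.
E_I = %ΔQ/%ΔI ≈ 2.094.
E_I > 1: normal good (luxury).

2.094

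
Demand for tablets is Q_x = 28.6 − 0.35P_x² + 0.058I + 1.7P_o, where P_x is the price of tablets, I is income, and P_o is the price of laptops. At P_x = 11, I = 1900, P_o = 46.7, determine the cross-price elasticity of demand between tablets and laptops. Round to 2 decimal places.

At the given point, Q_x = 28.6 − 0.35(11)² + 0.058(1900) + 1.7(46.7) = 28.6 − 42.35 + 110.2 + 79.39 = 175.84.
∂Q_x/∂P_o = +1.7, so E_xy = 1.7·(46.7/175.84) ≈ 0.45.
E_xy > 0: the goods are substitutes.

0.45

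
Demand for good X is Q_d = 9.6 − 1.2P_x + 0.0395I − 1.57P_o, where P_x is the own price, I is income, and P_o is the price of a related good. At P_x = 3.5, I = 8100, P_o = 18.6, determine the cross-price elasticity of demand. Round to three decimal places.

First evaluate Q_d: 9.6 − 1.2(3.5) + 0.0395(8100) − 1.57(18.6) = 9.6 − 4.2 + 319.95 − 29.202 = 296.148.
∂Q_d/∂P_o = −1.57, so E_xy = -1.57·(18.6/296.148) ≈ -0.099.
E_xy < 0: the goods are complements.

-0.099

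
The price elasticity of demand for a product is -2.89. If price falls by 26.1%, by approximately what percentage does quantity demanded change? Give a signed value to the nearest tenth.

%ΔQ ≈ E × %ΔP = (-2.89) × (-26.1%) ≈ 75.4%.

75.4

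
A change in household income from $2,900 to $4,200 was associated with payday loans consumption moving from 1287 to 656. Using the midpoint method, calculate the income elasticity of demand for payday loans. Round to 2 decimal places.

%ΔQ = (656 − 1287)/[(1287+656)/2] = -631/971.5 ≈ -0.6495.
%ΔI = (4,200 − 2,900)/[(2,900+4,200)/2] = 1300/3550 ≈ 0.3662.
E_I = %ΔQ/%ΔI ≈ -1.77.
E_I < 0: inferior good.

-1.77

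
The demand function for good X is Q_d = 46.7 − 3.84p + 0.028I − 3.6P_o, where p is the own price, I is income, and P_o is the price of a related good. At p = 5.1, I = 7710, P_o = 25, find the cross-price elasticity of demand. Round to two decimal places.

At the given point, Q_d = 46.7 − 3.84(5.1) + 0.028(7710) − 3.6(25) = 46.7 − 19.584 + 215.88 − 90 = 152.996.
∂Q_d/∂P_o = −3.6, so E_xy = -3.6·(25/152.996) ≈ -0.59.
E_xy < 0: the goods are complements.

-0.59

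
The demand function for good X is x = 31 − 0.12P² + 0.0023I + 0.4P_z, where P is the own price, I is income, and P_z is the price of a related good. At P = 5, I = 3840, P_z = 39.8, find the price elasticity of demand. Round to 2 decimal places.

Substituting, x = 31 − 0.12(5)² + 0.0023(3840) + 0.4(39.8) = 31 − 3 + 8.832 + 15.92 = 52.752.
∂x/∂P = −2·0.12·P = -1.2, so E_p = -1.2·(5/52.752) ≈ -0.11.
|E_p| < 1: demand is inelastic.

-0.11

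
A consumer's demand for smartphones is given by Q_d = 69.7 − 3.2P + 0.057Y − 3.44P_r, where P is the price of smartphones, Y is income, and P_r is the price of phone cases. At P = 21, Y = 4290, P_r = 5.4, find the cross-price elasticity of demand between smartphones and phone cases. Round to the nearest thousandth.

-0.081

Substituting, Q_d = 69.7 − 3.2(21) + 0.057(4290) − 3.44(5.4) = 69.7 − 67.2 + 244.53 − 18.576 = 228.454.
∂Q_d/∂P_r = −3.44, so E_xy = -3.44·(5.4/228.454) ≈ -0.081.
E_xy < 0: the goods are complements.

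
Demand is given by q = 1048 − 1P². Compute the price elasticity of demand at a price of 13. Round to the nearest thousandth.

-0.385

At P = 13, q = 879.
dq/dP = −2·1·P = −26.
Point elasticity E = (dq/dP)·(P/q) = -26 × 13/879 ≈ -0.385.
|E| < 1, so demand is inelastic at this price.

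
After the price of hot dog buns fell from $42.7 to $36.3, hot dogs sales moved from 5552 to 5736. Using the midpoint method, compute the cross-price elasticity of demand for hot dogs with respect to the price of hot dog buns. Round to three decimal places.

%ΔQ_x = (5736 − 5552)/[(5552+5736)/2] = 184/5644 ≈ 0.0326.
%ΔP_y = (36.3 − 42.7)/[(42.7+36.3)/2] ≈ -0.1620.
E_xy = 0.0326/-0.1620 ≈ -0.201.
E_xy < 0, so hot dogs and hot dog buns are complements.

-0.201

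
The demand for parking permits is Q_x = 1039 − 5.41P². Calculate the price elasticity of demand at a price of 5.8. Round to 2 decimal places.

-0.42

At P = 5.8, Q_x = 857.0076.
dQ_x/dP = −2·5.41·P = −62.756.
Point elasticity E = (dQ_x/dP)·(P/Q_x) = -62.756 × 5.8/857.0076 ≈ -0.42.
|E| < 1, so demand is inelastic at this price.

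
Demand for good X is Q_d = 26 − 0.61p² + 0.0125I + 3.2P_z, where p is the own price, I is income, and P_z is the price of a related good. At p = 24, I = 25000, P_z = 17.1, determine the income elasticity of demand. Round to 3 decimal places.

Q_d = 26 − 0.61(24)² + 0.0125(25000) + 3.2(17.1) = 26 − 351.36 + 312.5 + 54.72 = 41.86.
∂Q_d/∂I = +0.0125, so E_I = 0.0125·(25000/41.86) ≈ 7.465.
E_I > 1: normal good (luxury).

7.465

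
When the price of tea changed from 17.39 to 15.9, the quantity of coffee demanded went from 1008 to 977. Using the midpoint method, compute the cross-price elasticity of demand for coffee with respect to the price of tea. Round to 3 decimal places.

%ΔQ_x = (977 − 1008)/[(1008+977)/2] = -31/992.5 ≈ -0.0312.
%ΔP_y = (15.9 − 17.39)/[(17.39+15.9)/2] ≈ -0.0895.
E_xy = -0.0312/-0.0895 ≈ 0.349.
E_xy > 0, so coffee and tea are substitutes.

0.349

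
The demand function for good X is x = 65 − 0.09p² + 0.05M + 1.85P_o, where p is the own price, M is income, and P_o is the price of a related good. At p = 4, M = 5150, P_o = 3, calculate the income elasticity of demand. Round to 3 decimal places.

0.788

Substituting, x = 65 − 0.09(4)² + 0.05(5150) + 1.85(3) = 65 − 1.44 + 257.5 + 5.55 = 326.61.
∂x/∂M = +0.05, so E_I = 0.05·(5150/326.61) ≈ 0.788.
E_I ∈ (0,1): normal good (necessity).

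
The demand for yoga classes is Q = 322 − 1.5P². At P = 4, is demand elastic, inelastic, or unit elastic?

At P = 4, Q = 298.
dQ/dP = −2·1.5·P = −12.
Point elasticity E = (dQ/dP)·(P/Q) = -12 × 4/298 ≈ -0.161.
|E| ≈ 0.161 < 1, so demand is inelastic.

inelastic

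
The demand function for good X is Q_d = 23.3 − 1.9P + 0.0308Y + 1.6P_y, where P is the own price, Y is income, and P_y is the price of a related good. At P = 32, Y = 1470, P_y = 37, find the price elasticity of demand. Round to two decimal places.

-0.91

Substituting, Q_d = 23.3 − 1.9(32) + 0.0308(1470) + 1.6(37) = 23.3 − 60.8 + 45.276 + 59.2 = 66.976.
∂Q_d/∂P = −1.9, so E_p = (−1.9)·(32/66.976) ≈ -0.91.
|E_p| < 1: demand is inelastic.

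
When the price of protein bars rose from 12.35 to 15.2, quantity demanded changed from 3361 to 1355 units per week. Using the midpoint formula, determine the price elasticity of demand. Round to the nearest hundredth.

-4.11

%Δq = (1355 − 3361)/[(3361 + 1355)/2] = -2006/2358 ≈ -0.8507.
%ΔP = (15.2 − 12.35)/[(12.35 + 15.2)/2] = 2.85/13.775 ≈ 0.2069.
Arc elasticity E = %Δq/%ΔP ≈ -0.8507/0.2069 ≈ -4.11.
|E| > 1: demand is elastic over this range.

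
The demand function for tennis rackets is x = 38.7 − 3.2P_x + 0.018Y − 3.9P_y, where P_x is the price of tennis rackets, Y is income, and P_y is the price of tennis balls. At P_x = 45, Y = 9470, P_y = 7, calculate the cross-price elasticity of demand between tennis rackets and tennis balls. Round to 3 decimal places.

Substituting, x = 38.7 − 3.2(45) + 0.018(9470) − 3.9(7) = 38.7 − 144 + 170.46 − 27.3 = 37.86.
∂x/∂P_y = −3.9, so E_xy = -3.9·(7/37.86) ≈ -0.721.
E_xy < 0: the goods are complements.

-0.721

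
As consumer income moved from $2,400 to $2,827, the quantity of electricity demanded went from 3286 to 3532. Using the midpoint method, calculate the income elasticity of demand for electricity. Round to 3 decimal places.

0.442

%ΔQ = (3532 − 3286)/[(3286+3532)/2] = 246/3409 ≈ 0.0722.
%ΔY = (2,827 − 2,400)/[(2,400+2,827)/2] = 427/2613.5 ≈ 0.1634.
E_I = %ΔQ/%ΔY ≈ 0.442.
E_I ∈ (0,1): normal good (necessity).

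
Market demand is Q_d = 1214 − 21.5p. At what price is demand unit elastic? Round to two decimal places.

28.23

For linear demand Q_d = a − bp, E = −bp/(a − bp). |E| = 1 ⇒ bp = a − bp ⇒ p = a/(2b).
p = 1214/(2·21.5) ≈ 28.23.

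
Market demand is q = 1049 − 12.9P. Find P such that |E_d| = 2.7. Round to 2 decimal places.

59.34

Set −bP/(a − bP) = −2.7 ⇒ bP = 2.7(a − bP) ⇒ bP(1+2.7) = 2.7·a.
P = 2.7·1049/(12.9·3.7) ≈ 59.34.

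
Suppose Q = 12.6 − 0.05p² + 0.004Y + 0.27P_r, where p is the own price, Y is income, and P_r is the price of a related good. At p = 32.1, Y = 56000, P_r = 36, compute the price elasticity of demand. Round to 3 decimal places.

At the given point, Q = 12.6 − 0.05(32.1)² + 0.004(56000) + 0.27(36) = 12.6 − 51.5205 + 224 + 9.72 = 194.7995.
∂Q/∂p = −2·0.05·p = -3.21, so E_p = -3.21·(32.1/194.7995) ≈ -0.529.
|E_p| < 1: demand is inelastic.

-0.529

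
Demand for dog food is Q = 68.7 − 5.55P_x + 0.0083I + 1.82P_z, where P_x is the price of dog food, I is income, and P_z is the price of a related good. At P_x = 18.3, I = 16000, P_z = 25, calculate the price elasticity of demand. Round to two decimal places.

Evaluating quantity at (P_x, I, P_z) gives Q = 68.7 − 5.55(18.3) + 0.0083(16000) + 1.82(25) = 68.7 − 101.565 + 132.8 + 45.5 = 145.435.
∂Q/∂P_x = −5.55, so E_p = (−5.55)·(18.3/145.435) ≈ -0.70.
|E_p| < 1: demand is inelastic.

-0.70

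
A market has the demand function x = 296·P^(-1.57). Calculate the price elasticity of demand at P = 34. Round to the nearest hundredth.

For a Cobb–Douglas (constant-elasticity) form x = A·P^α·…, the elasticity with respect to P equals the exponent α at every point.
Here the exponent on P is -1.57, so the price elasticity of demand is -1.57.

-1.57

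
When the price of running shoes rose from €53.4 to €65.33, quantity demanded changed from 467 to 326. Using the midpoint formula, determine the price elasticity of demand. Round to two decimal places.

%Δq = (326 − 467)/[(467 + 326)/2] = -141/396.5 ≈ -0.3556.
%Δp = (65.33 − 53.4)/[(53.4 + 65.33)/2] = 11.93/59.365 ≈ 0.2010.
Arc elasticity E = %Δq/%Δp ≈ -0.3556/0.2010 ≈ -1.77.
|E| > 1: demand is elastic over this range.

-1.77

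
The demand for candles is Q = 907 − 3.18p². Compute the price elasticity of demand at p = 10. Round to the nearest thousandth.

At p = 10, Q = 589.
dQ/dp = −2·3.18·p = −63.6.
Point elasticity E = (dQ/dp)·(p/Q) = -63.6 × 10/589 ≈ -1.080.
|E| > 1, so demand is elastic at this price.

-1.080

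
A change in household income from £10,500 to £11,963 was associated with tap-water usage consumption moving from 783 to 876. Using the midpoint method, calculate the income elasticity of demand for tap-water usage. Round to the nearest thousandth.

0.861

%ΔQ = (876 − 783)/[(783+876)/2] = 93/829.5 ≈ 0.1121.
%ΔM = (11,963 − 10,500)/[(10,500+11,963)/2] = 1463/11231.5 ≈ 0.1303.
E_I = %ΔQ/%ΔM ≈ 0.861.
E_I ∈ (0,1): normal good (necessity).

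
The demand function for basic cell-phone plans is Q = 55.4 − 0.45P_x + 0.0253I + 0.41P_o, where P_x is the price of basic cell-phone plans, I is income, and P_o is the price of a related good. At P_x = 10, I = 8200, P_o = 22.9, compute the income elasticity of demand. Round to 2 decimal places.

First evaluate Q: 55.4 − 0.45(10) + 0.0253(8200) + 0.41(22.9) = 55.4 − 4.5 + 207.46 + 9.389 = 267.749.
∂Q/∂I = +0.0253, so E_I = 0.0253·(8200/267.749) ≈ 0.77.
E_I ∈ (0,1): normal good (necessity).

0.77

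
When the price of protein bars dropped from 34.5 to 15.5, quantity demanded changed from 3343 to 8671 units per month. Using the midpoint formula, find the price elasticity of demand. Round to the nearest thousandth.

-1.167

%ΔQ = (8671 − 3343)/[(3343 + 8671)/2] = 5328/6007 ≈ 0.8870.
%ΔP = (15.5 − 34.5)/[(34.5 + 15.5)/2] = -19/25 ≈ -0.7600.
Arc elasticity E = %ΔQ/%ΔP ≈ 0.8870/-0.7600 ≈ -1.167.
|E| > 1: demand is elastic over this range.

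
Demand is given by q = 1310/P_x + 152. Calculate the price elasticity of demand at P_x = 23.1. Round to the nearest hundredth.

At P_x = 23.1, q = 208.71.
dq/dP_x = −1310/P_x² = −2.455.
Point elasticity E = (dq/dP_x)·(P_x/q) = -2.455 × 23.1/208.71 ≈ -0.27.
|E| < 1, so demand is inelastic at this price.

-0.27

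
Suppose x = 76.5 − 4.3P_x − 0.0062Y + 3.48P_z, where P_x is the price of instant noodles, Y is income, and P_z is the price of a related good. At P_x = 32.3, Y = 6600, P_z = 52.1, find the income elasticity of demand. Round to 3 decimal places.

-0.525

First evaluate x: 76.5 − 4.3(32.3) − 0.0062(6600) + 3.48(52.1) = 76.5 − 138.89 − 40.92 + 181.308 = 77.998.
∂x/∂Y = −0.0062, so E_I = -0.0062·(6600/77.998) ≈ -0.525.
E_I < 0: inferior good.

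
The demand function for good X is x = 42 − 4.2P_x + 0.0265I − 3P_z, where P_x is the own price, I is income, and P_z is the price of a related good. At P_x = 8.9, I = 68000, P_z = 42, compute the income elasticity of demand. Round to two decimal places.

At the given point, x = 42 − 4.2(8.9) + 0.0265(68000) − 3(42) = 42 − 37.38 + 1802 − 126 = 1680.62.
∂x/∂I = +0.0265, so E_I = 0.0265·(68000/1680.62) ≈ 1.07.
E_I > 1: normal good (luxury).

1.07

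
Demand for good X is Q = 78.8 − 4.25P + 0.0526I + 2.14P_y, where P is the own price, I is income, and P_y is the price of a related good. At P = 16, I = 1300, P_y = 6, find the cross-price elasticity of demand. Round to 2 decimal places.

0.14

Evaluating quantity at (P, I, P_y) gives Q = 78.8 − 4.25(16) + 0.0526(1300) + 2.14(6) = 78.8 − 68 + 68.38 + 12.84 = 92.02.
∂Q/∂P_y = +2.14, so E_xy = 2.14·(6/92.02) ≈ 0.14.
E_xy > 0: the goods are substitutes.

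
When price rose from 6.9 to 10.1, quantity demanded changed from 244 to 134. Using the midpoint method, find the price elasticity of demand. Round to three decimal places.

-1.546

%Δq = (134 − 244)/[(244 + 134)/2] = -110/189 ≈ -0.5820.
%Δp = (10.1 − 6.9)/[(6.9 + 10.1)/2] = 3.2/8.5 ≈ 0.3765.
Arc elasticity E = %Δq/%Δp ≈ -0.5820/0.3765 ≈ -1.546.
|E| > 1: demand is elastic over this range.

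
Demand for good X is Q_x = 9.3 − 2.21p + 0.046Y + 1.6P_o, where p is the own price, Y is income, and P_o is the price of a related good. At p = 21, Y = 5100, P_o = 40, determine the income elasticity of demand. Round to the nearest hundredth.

Evaluating quantity at (p, Y, P_o) gives Q_x = 9.3 − 2.21(21) + 0.046(5100) + 1.6(40) = 9.3 − 46.41 + 234.6 + 64 = 261.49.
∂Q_x/∂Y = +0.046, so E_I = 0.046·(5100/261.49) ≈ 0.90.
E_I ∈ (0,1): normal good (necessity).

0.90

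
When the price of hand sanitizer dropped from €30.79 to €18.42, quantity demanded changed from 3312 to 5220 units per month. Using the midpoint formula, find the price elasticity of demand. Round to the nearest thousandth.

%ΔQ = (5220 − 3312)/[(3312 + 5220)/2] = 1908/4266 ≈ 0.4473.
%ΔP = (18.42 − 30.79)/[(30.79 + 18.42)/2] = -12.37/24.605 ≈ -0.5027.
Arc elasticity E = %ΔQ/%ΔP ≈ 0.4473/-0.5027 ≈ -0.890.
|E| < 1: demand is inelastic over this range.

-0.890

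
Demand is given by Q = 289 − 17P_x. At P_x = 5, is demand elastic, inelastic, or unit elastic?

inelastic

At P_x = 5, Q = 204.
dQ/dP_x = −17.
Point elasticity E = (dQ/dP_x)·(P_x/Q) = -17 × 5/204 ≈ -0.417.
|E| ≈ 0.417 < 1, so demand is inelastic.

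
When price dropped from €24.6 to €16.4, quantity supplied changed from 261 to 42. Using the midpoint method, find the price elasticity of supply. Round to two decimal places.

%ΔQ = (42 − 261)/[(261 + 42)/2] = -219/151.5 ≈ -1.4455.
%ΔP = (16.4 − 24.6)/[(24.6 + 16.4)/2] = -8.2/20.5 ≈ -0.4000.
Arc elasticity E = %ΔQ/%ΔP ≈ -1.4455/-0.4000 ≈ 3.61.
|E| > 1: supply is elastic over this range.

3.61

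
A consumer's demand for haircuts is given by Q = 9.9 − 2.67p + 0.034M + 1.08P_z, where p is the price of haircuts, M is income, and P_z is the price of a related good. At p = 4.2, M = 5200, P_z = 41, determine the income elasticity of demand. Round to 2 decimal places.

Substituting, Q = 9.9 − 2.67(4.2) + 0.034(5200) + 1.08(41) = 9.9 − 11.214 + 176.8 + 44.28 = 219.766.
∂Q/∂M = +0.034, so E_I = 0.034·(5200/219.766) ≈ 0.80.
E_I ∈ (0,1): normal good (necessity).

0.80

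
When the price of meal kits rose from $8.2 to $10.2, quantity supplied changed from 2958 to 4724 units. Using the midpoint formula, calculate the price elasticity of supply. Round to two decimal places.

%ΔQ = (4724 − 2958)/[(2958 + 4724)/2] = 1766/3841 ≈ 0.4598.
%ΔP = (10.2 − 8.2)/[(8.2 + 10.2)/2] = 2/9.2 ≈ 0.2174.
Arc elasticity E = %ΔQ/%ΔP ≈ 0.4598/0.2174 ≈ 2.11.
|E| > 1: supply is elastic over this range.

2.11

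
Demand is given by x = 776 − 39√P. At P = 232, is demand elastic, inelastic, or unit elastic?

elastic

At P = 232, x = 181.9697.
dx/dP = −39/(2√P) = −39/(2·15.2315).
Point elasticity E = (dx/dP)·(P/x) = -1.2802 × 232/181.9697 ≈ -1.632.
|E| ≈ 1.632 > 1, so demand is elastic.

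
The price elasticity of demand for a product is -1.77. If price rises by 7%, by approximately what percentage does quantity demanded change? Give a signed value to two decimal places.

%ΔQ ≈ E × %ΔP = (-1.77) × (7%) = -12.39%.

-12.39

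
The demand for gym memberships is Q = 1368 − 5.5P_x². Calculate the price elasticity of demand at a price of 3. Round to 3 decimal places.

At P_x = 3, Q = 1318.5.
dQ/dP_x = −2·5.5·P_x = −33.
Point elasticity E = (dQ/dP_x)·(P_x/Q) = -33 × 3/1318.5 ≈ -0.075.
|E| < 1, so demand is inelastic at this price.

-0.075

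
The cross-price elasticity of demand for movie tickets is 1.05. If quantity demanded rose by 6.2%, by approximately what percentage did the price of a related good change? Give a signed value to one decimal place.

5.9

%ΔQ ≈ E × %ΔP_y ⇒ %ΔP_y = %ΔQ / E = (6.2%)/(1.05) ≈ 5.9%.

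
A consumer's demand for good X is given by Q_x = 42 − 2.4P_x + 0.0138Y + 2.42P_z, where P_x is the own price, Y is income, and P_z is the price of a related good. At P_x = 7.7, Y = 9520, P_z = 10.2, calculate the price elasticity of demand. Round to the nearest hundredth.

-0.10

First evaluate Q_x: 42 − 2.4(7.7) + 0.0138(9520) + 2.42(10.2) = 42 − 18.48 + 131.376 + 24.684 = 179.58.
∂Q_x/∂P_x = −2.4, so E_p = (−2.4)·(7.7/179.58) ≈ -0.10.
|E_p| < 1: demand is inelastic.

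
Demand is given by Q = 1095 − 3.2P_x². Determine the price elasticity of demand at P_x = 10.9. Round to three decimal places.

At P_x = 10.9, Q = 714.808.
dQ/dP_x = −2·3.2·P_x = −69.76.
Point elasticity E = (dQ/dP_x)·(P_x/Q) = -69.76 × 10.9/714.808 ≈ -1.064.
|E| > 1, so demand is elastic at this price.

-1.064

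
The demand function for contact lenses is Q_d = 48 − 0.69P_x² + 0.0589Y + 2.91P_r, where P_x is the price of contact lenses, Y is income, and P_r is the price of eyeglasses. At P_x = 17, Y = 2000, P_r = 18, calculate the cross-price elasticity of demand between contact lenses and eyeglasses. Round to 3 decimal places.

2.791

Q_d = 48 − 0.69(17)² + 0.0589(2000) + 2.91(18) = 48 − 199.41 + 117.8 + 52.38 = 18.77.
∂Q_d/∂P_r = +2.91, so E_xy = 2.91·(18/18.77) ≈ 2.791.
E_xy > 0: the goods are substitutes.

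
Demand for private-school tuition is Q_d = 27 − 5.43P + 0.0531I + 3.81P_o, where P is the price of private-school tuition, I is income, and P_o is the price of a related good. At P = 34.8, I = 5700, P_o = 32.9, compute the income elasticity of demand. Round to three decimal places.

At the given point, Q_d = 27 − 5.43(34.8) + 0.0531(5700) + 3.81(32.9) = 27 − 188.964 + 302.67 + 125.349 = 266.055.
∂Q_d/∂I = +0.0531, so E_I = 0.0531·(5700/266.055) ≈ 1.138.
E_I > 1: normal good (luxury).

1.138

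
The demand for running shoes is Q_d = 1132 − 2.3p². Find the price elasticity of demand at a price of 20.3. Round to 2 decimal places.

At p = 20.3, Q_d = 184.193.
dQ_d/dp = −2·2.3·p = −93.38.
Point elasticity E = (dQ_d/dp)·(p/Q_d) = -93.38 × 20.3/184.193 ≈ -10.29.
|E| > 1, so demand is elastic at this price.

-10.29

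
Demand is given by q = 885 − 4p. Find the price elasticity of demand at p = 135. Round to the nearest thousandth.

-1.565

At p = 135, q = 345.
dq/dp = −4.
Point elasticity E = (dq/dp)·(p/q) = -4 × 135/345 ≈ -1.565.
|E| > 1, so demand is elastic at this price.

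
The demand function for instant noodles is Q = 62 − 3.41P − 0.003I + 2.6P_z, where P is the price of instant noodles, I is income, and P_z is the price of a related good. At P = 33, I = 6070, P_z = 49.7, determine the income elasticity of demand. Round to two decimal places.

-0.30

Substituting, Q = 62 − 3.41(33) − 0.003(6070) + 2.6(49.7) = 62 − 112.53 − 18.21 + 129.22 = 60.48.
∂Q/∂I = −0.003, so E_I = -0.003·(6070/60.48) ≈ -0.30.
E_I < 0: inferior good.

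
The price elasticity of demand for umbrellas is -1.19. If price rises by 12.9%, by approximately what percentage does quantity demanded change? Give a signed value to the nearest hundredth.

-15.35

%ΔQ ≈ E × %ΔP = (-1.19) × (12.9%) ≈ -15.35%.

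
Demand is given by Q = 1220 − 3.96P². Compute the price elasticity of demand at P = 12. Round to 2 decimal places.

At P = 12, Q = 649.76.
dQ/dP = −2·3.96·P = −95.04.
Point elasticity E = (dQ/dP)·(P/Q) = -95.04 × 12/649.76 ≈ -1.76.
|E| > 1, so demand is elastic at this price.

-1.76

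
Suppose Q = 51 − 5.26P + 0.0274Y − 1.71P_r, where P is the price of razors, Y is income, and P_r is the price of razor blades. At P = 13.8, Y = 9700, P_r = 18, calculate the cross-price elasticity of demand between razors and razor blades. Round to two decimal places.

-0.14

Q = 51 − 5.26(13.8) + 0.0274(9700) − 1.71(18) = 51 − 72.588 + 265.78 − 30.78 = 213.412.
∂Q/∂P_r = −1.71, so E_xy = -1.71·(18/213.412) ≈ -0.14.
E_xy < 0: the goods are complements.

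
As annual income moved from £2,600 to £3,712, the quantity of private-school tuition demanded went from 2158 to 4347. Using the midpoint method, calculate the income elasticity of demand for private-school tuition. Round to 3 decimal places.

1.910

%ΔQ = (4347 − 2158)/[(2158+4347)/2] = 2189/3252.5 ≈ 0.6730.
%ΔI = (3,712 − 2,600)/[(2,600+3,712)/2] = 1112/3156 ≈ 0.3523.
E_I = %ΔQ/%ΔI ≈ 1.910.
E_I > 1: normal good (luxury).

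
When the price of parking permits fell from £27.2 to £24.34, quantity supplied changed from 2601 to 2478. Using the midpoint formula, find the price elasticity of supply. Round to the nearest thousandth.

%Δq = (2478 − 2601)/[(2601 + 2478)/2] = -123/2539.5 ≈ -0.0484.
%ΔP = (24.34 − 27.2)/[(27.2 + 24.34)/2] = -2.86/25.77 ≈ -0.1110.
Arc elasticity E = %Δq/%ΔP ≈ -0.0484/-0.1110 ≈ 0.436.
|E| < 1: supply is inelastic over this range.

0.436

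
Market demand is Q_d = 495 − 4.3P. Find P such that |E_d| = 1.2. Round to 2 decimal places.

62.79

Set −bP/(a − bP) = −1.2 ⇒ bP = 1.2(a − bP) ⇒ bP(1+1.2) = 1.2·a.
P = 1.2·495/(4.3·2.2) ≈ 62.79.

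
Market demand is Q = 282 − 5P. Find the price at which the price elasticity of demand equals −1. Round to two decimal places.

28.20

For linear demand Q = a − bP, E = −bP/(a − bP). |E| = 1 ⇒ bP = a − bP ⇒ P = a/(2b).
P = 282/(2·5) = 28.20.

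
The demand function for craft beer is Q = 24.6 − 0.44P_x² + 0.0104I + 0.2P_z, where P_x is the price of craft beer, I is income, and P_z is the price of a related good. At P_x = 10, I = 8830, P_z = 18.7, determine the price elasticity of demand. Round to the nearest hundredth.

-1.16

Evaluating quantity at (P_x, I, P_z) gives Q = 24.6 − 0.44(10)² + 0.0104(8830) + 0.2(18.7) = 24.6 − 44 + 91.832 + 3.74 = 76.172.
∂Q/∂P_x = −2·0.44·P_x = -8.8, so E_p = -8.8·(10/76.172) ≈ -1.16.
|E_p| > 1: demand is elastic.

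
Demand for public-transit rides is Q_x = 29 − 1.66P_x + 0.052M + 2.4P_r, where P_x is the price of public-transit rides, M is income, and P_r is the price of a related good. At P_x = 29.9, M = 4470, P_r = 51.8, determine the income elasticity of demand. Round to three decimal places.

Substituting, Q_x = 29 − 1.66(29.9) + 0.052(4470) + 2.4(51.8) = 29 − 49.634 + 232.44 + 124.32 = 336.126.
∂Q_x/∂M = +0.052, so E_I = 0.052·(4470/336.126) ≈ 0.692.
E_I ∈ (0,1): normal good (necessity).

0.692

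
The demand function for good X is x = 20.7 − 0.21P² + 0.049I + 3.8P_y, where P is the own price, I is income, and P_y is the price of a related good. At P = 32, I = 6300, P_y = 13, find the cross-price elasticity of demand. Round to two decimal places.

0.30

Evaluating quantity at (P, I, P_y) gives x = 20.7 − 0.21(32)² + 0.049(6300) + 3.8(13) = 20.7 − 215.04 + 308.7 + 49.4 = 163.76.
∂x/∂P_y = +3.8, so E_xy = 3.8·(13/163.76) ≈ 0.30.
E_xy > 0: the goods are substitutes.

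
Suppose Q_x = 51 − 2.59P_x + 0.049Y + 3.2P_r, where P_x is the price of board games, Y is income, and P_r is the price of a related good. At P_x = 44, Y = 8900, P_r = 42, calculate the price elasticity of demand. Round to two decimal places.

-0.22

Q_x = 51 − 2.59(44) + 0.049(8900) + 3.2(42) = 51 − 113.96 + 436.1 + 134.4 = 507.54.
∂Q_x/∂P_x = −2.59, so E_p = (−2.59)·(44/507.54) ≈ -0.22.
|E_p| < 1: demand is inelastic.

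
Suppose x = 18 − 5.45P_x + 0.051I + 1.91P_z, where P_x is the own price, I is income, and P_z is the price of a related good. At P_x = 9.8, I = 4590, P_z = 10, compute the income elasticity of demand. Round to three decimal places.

At the given point, x = 18 − 5.45(9.8) + 0.051(4590) + 1.91(10) = 18 − 53.41 + 234.09 + 19.1 = 217.78.
∂x/∂I = +0.051, so E_I = 0.051·(4590/217.78) ≈ 1.075.
E_I > 1: normal good (luxury).

1.075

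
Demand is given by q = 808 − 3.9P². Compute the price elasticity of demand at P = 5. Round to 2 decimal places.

-0.27

At P = 5, q = 710.5.
dq/dP = −2·3.9·P = −39.
Point elasticity E = (dq/dP)·(P/q) = -39 × 5/710.5 ≈ -0.27.
|E| < 1, so demand is inelastic at this price.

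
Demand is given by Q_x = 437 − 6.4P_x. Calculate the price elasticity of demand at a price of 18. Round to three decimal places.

At P_x = 18, Q_x = 321.8.
dQ_x/dP_x = −6.4.
Point elasticity E = (dQ_x/dP_x)·(P_x/Q_x) = -6.4 × 18/321.8 ≈ -0.358.
|E| < 1, so demand is inelastic at this price.

-0.358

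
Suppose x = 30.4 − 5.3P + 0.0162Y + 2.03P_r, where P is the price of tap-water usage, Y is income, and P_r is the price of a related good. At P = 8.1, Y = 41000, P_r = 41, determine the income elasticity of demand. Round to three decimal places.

At the given point, x = 30.4 − 5.3(8.1) + 0.0162(41000) + 2.03(41) = 30.4 − 42.93 + 664.2 + 83.23 = 734.9.
∂x/∂Y = +0.0162, so E_I = 0.0162·(41000/734.9) ≈ 0.904.
E_I ∈ (0,1): normal good (necessity).

0.904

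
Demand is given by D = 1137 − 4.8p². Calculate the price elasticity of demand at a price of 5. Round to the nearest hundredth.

At p = 5, D = 1017.
dD/dp = −2·4.8·p = −48.
Point elasticity E = (dD/dp)·(p/D) = -48 × 5/1017 ≈ -0.24.
|E| < 1, so demand is inelastic at this price.

-0.24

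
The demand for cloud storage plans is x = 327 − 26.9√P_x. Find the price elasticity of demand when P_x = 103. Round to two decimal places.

-2.53

At P_x = 103, x = 53.9948.
dx/dP_x = −26.9/(2√P_x) = −26.9/(2·10.1489).
Point elasticity E = (dx/dP_x)·(P_x/x) = -1.3253 × 103/53.9948 ≈ -2.53.
|E| > 1, so demand is elastic at this price.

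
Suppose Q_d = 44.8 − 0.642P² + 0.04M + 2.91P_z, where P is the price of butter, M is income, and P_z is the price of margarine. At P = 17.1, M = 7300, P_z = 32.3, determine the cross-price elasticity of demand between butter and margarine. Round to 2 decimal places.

First evaluate Q_d: 44.8 − 0.642(17.1)² + 0.04(7300) + 2.91(32.3) = 44.8 − 187.7272 + 292 + 93.993 = 243.0658.
∂Q_d/∂P_z = +2.91, so E_xy = 2.91·(32.3/243.0658) ≈ 0.39.
E_xy > 0: the goods are substitutes.

0.39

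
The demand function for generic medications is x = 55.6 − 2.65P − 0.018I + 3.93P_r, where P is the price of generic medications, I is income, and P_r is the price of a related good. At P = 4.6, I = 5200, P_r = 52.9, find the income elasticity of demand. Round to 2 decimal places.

x = 55.6 − 2.65(4.6) − 0.018(5200) + 3.93(52.9) = 55.6 − 12.19 − 93.6 + 207.897 = 157.707.
∂x/∂I = −0.018, so E_I = -0.018·(5200/157.707) ≈ -0.59.
E_I < 0: inferior good.

-0.59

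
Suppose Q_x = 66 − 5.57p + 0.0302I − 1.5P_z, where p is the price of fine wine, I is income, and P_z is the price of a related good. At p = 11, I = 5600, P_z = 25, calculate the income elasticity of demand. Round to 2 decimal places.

1.24

Substituting, Q_x = 66 − 5.57(11) + 0.0302(5600) − 1.5(25) = 66 − 61.27 + 169.12 − 37.5 = 136.35.
∂Q_x/∂I = +0.0302, so E_I = 0.0302·(5600/136.35) ≈ 1.24.
E_I > 1: normal good (luxury).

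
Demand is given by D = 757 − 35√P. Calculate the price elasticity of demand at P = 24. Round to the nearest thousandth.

At P = 24, D = 585.5357.
dD/dP = −35/(2√P) = −35/(2·4.899).
Point elasticity E = (dD/dP)·(P/D) = -3.5722 × 24/585.5357 ≈ -0.146.
|E| < 1, so demand is inelastic at this price.

-0.146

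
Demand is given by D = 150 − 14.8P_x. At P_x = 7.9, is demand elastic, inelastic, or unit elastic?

elastic

At P_x = 7.9, D = 33.08.
dD/dP_x = −14.8.
Point elasticity E = (dD/dP_x)·(P_x/D) = -14.8 × 7.9/33.08 ≈ -3.534.
|E| ≈ 3.534 > 1, so demand is elastic.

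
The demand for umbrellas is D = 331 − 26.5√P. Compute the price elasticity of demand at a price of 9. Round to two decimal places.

-0.16

At P = 9, D = 251.5.
dD/dP = −26.5/(2√P) = −26.5/(2·3).
Point elasticity E = (dD/dP)·(P/D) = -4.4167 × 9/251.5 ≈ -0.16.
|E| < 1, so demand is inelastic at this price.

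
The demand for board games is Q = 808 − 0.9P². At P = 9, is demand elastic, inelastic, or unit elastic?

inelastic

At P = 9, Q = 735.1.
dQ/dP = −2·0.9·P = −16.2.
Point elasticity E = (dQ/dP)·(P/Q) = -16.2 × 9/735.1 ≈ -0.198.
|E| ≈ 0.198 < 1, so demand is inelastic.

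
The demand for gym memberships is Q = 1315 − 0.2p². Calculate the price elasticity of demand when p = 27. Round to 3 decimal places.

At p = 27, Q = 1169.2.
dQ/dp = −2·0.2·p = −10.8.
Point elasticity E = (dQ/dp)·(p/Q) = -10.8 × 27/1169.2 ≈ -0.249.
|E| < 1, so demand is inelastic at this price.

-0.249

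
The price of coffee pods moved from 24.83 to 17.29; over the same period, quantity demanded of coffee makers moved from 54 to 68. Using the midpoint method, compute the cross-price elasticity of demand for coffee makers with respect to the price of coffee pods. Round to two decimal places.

%ΔQ_x = (68 − 54)/[(54+68)/2] = 14/61 ≈ 0.2295.
%ΔP_y = (17.29 − 24.83)/[(24.83+17.29)/2] ≈ -0.3580.
E_xy = 0.2295/-0.3580 ≈ -0.64.
E_xy < 0, so coffee makers and coffee pods are complements.

-0.64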